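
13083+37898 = 50981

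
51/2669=3/157 = 0.02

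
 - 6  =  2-8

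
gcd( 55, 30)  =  5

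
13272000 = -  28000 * (  -  474) 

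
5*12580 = 62900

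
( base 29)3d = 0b1100100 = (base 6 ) 244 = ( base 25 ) 40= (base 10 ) 100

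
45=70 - 25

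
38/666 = 19/333  =  0.06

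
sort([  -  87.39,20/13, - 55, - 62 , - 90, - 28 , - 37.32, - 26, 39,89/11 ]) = [ - 90, - 87.39, -62, - 55, - 37.32, - 28, - 26,20/13,89/11, 39 ] 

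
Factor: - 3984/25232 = - 3/19 = -  3^1*19^( - 1) 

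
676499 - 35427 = 641072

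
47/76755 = 47/76755= 0.00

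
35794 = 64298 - 28504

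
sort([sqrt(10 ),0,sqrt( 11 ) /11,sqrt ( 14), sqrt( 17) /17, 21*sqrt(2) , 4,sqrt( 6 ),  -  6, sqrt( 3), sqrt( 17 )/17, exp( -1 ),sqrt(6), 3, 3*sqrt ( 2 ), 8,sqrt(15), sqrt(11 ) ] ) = [-6, 0, sqrt(17 ) /17, sqrt( 17) /17, sqrt (11)/11, exp( - 1 ), sqrt( 3),sqrt( 6) , sqrt( 6 ), 3,sqrt( 10 ), sqrt(11), sqrt( 14 ), sqrt(15), 4 , 3*sqrt(2),8 , 21 *sqrt(2)] 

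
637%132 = 109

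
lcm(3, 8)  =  24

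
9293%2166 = 629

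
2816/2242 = 1 + 287/1121  =  1.26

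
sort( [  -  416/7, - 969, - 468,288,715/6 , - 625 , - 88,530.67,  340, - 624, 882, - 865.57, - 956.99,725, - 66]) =[ - 969, - 956.99, - 865.57 , - 625,- 624,- 468, - 88 , - 66, - 416/7, 715/6, 288,340, 530.67,725,882 ]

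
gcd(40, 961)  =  1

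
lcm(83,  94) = 7802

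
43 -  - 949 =992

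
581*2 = 1162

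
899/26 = 899/26 = 34.58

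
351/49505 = 351/49505 =0.01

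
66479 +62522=129001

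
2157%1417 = 740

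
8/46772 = 2/11693 = 0.00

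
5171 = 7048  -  1877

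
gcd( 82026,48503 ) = 7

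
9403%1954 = 1587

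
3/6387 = 1/2129= 0.00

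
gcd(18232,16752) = 8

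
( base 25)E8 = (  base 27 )d7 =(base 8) 546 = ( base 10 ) 358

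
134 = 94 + 40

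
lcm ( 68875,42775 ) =4063625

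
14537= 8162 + 6375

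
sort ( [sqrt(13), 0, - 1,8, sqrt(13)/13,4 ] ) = [-1, 0, sqrt (13 ) /13, sqrt( 13 ), 4, 8 ] 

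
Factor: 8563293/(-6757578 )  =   -2^( - 1) * 3^1*19^( - 1)*19759^( - 1 )*317159^1=- 951477/750842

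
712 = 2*356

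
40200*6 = 241200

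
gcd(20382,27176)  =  6794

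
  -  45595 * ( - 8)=364760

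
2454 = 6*409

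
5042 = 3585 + 1457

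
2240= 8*280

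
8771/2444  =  8771/2444 =3.59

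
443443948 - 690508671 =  - 247064723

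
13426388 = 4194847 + 9231541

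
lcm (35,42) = 210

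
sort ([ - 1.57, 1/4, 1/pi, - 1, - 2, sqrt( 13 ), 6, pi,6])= [-2,  -  1.57,  -  1, 1/4,  1/pi, pi,  sqrt( 13), 6, 6]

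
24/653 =24/653= 0.04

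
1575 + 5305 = 6880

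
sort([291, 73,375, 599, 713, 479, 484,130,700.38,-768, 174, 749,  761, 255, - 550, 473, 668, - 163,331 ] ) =[  -  768, - 550 , - 163, 73, 130, 174, 255, 291,331, 375, 473,479, 484, 599,668,700.38,713, 749,761 ] 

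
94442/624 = 151 + 109/312 = 151.35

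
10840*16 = 173440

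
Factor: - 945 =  - 3^3 * 5^1 * 7^1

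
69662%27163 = 15336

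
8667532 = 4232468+4435064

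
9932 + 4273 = 14205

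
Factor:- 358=-2^1 * 179^1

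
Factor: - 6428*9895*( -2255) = 143429410300 = 2^2*5^2*11^1*41^1 *1607^1*1979^1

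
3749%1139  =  332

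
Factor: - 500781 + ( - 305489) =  - 806270 = - 2^1*5^1*80627^1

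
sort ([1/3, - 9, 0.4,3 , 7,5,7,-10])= [-10 ,  -  9,1/3,0.4,3,5,7,7 ]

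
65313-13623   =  51690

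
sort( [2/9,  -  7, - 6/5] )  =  [ - 7, - 6/5,2/9 ]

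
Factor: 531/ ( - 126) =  -59/14 = -2^( - 1 )*7^( - 1) * 59^1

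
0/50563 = 0=0.00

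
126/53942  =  9/3853=0.00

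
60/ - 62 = - 1  +  1/31 = -0.97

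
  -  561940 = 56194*( - 10 ) 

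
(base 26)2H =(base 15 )49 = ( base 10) 69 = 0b1000101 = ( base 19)3C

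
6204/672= 517/56 = 9.23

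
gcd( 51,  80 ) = 1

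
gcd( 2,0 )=2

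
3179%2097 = 1082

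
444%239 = 205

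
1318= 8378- 7060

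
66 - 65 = 1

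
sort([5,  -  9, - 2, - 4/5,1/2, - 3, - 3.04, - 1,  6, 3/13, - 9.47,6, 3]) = [ - 9.47,-9, - 3.04 , - 3, - 2, - 1,-4/5,3/13, 1/2, 3, 5,  6, 6]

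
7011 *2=14022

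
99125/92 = 1077  +  41/92 = 1077.45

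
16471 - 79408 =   -  62937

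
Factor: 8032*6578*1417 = 74866480832= 2^6*11^1*13^2*23^1*109^1*251^1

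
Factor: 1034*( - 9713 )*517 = - 5192356114 = - 2^1*11^3 *47^2*883^1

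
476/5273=476/5273 = 0.09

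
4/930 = 2/465=0.00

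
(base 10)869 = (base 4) 31211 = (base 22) 1HB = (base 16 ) 365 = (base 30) ST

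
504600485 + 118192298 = 622792783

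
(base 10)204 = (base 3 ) 21120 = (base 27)7f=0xcc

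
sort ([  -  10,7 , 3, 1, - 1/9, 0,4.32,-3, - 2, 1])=[ - 10, - 3, -2,-1/9,0,1, 1, 3 , 4.32, 7]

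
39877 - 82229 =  - 42352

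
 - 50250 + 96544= 46294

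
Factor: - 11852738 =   -  2^1*349^1* 16981^1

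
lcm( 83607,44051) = 4096743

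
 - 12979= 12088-25067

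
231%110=11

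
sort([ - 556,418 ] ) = [-556,418] 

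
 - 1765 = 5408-7173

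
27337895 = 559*48905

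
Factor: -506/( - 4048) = 2^( - 3)= 1/8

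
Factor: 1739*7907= 13750273= 37^1*47^1*  7907^1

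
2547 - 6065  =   - 3518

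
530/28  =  265/14=18.93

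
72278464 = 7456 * 9694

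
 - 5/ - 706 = 5/706 = 0.01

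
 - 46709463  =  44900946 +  - 91610409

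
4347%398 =367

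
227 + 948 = 1175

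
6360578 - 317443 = 6043135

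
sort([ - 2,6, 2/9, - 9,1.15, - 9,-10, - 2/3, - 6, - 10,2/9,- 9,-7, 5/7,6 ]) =[ - 10,-10, - 9, - 9, - 9, - 7, - 6, - 2,  -  2/3,2/9, 2/9,5/7,  1.15,6,6]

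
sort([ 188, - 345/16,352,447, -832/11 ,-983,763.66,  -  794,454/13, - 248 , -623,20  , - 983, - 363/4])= [ - 983,-983,-794, - 623,  -  248, - 363/4, - 832/11, - 345/16, 20, 454/13,188, 352,  447,763.66]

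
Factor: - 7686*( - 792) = 2^4*3^4*7^1*11^1*61^1 = 6087312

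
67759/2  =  67759/2 = 33879.50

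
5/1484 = 5/1484 = 0.00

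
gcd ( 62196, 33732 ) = 12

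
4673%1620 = 1433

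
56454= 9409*6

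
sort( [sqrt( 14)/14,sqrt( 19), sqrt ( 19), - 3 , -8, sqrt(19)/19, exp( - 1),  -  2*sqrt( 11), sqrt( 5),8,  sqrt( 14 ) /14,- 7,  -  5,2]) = [ - 8, - 7, - 2 * sqrt( 11), - 5, - 3,sqrt(19 ) /19,sqrt( 14 )/14,sqrt(14)/14,exp( - 1 ), 2 , sqrt (5 ),sqrt(19), sqrt(19),  8]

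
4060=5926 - 1866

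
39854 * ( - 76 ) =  - 3028904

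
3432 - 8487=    - 5055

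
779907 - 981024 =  - 201117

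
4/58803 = 4/58803=0.00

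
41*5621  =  230461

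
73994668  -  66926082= 7068586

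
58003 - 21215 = 36788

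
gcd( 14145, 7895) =5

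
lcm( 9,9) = 9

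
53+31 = 84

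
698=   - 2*(  -  349)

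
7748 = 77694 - 69946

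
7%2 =1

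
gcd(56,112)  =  56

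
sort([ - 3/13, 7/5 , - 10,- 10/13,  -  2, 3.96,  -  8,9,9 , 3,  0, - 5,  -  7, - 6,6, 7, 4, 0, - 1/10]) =[ - 10 , - 8,  -  7,  -  6 , - 5, - 2, - 10/13, - 3/13,  -  1/10, 0, 0, 7/5, 3, 3.96,  4, 6, 7, 9, 9 ] 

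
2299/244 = 9 + 103/244 = 9.42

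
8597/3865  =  2  +  867/3865=2.22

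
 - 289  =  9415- 9704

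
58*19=1102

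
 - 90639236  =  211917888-302557124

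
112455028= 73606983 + 38848045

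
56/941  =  56/941 = 0.06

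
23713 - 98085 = - 74372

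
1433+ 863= 2296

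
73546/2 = 36773= 36773.00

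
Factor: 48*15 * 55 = 39600 = 2^4*3^2 * 5^2*11^1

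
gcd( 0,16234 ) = 16234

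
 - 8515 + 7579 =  - 936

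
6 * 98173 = 589038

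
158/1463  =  158/1463 = 0.11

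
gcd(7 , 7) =7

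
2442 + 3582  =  6024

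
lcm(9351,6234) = 18702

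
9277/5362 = 1+3915/5362 = 1.73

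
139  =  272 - 133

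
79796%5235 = 1271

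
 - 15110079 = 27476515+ - 42586594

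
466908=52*8979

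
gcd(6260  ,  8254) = 2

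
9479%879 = 689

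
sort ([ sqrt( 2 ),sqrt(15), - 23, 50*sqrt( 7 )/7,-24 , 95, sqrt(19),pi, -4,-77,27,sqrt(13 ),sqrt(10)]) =[ - 77, - 24, - 23,-4,sqrt( 2 ),pi,sqrt(10 ),sqrt(13 ), sqrt( 15 ), sqrt(19), 50 * sqrt( 7)/7, 27, 95]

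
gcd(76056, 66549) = 9507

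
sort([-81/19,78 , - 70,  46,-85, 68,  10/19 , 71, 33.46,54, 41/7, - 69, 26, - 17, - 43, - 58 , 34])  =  [ - 85, - 70, - 69,-58, - 43 , - 17, - 81/19,10/19,  41/7,26, 33.46, 34, 46,  54,68, 71,78]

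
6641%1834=1139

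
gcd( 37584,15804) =36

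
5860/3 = 1953 + 1/3=   1953.33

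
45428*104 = 4724512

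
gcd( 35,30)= 5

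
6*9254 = 55524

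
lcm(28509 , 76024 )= 228072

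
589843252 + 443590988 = 1033434240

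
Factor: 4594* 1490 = 2^2*5^1*149^1*2297^1= 6845060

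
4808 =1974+2834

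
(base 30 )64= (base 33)5j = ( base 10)184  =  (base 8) 270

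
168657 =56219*3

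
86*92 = 7912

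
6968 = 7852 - 884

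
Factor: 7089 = 3^1*17^1* 139^1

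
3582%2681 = 901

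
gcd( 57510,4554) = 18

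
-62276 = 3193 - 65469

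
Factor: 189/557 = 3^3*7^1*557^( - 1) 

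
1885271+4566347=6451618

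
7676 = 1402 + 6274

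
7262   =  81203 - 73941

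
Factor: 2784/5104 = 6/11 = 2^1*3^1 *11^( - 1 )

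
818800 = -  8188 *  ( - 100)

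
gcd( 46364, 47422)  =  2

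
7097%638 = 79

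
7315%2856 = 1603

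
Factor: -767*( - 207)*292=46360548 = 2^2*3^2 * 13^1*23^1 *59^1*73^1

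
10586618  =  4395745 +6190873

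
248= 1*248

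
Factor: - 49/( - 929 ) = 7^2*929^ (  -  1)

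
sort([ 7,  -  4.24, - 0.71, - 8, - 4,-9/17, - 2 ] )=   [-8,  -  4.24,-4, - 2, - 0.71,-9/17,7]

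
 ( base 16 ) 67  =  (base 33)34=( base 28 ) 3J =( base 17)61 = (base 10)103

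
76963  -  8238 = 68725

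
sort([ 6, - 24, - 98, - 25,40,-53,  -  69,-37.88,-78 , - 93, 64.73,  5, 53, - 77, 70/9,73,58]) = [  -  98, - 93,  -  78, - 77, - 69, - 53,  -  37.88, - 25, - 24, 5, 6, 70/9,40,  53,58,64.73,73]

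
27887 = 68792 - 40905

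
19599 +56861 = 76460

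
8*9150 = 73200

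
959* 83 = 79597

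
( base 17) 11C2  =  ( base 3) 21102022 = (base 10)5408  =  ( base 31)5JE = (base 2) 1010100100000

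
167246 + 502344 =669590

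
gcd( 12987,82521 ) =9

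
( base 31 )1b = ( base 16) 2A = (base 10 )42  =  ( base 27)1F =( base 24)1i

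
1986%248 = 2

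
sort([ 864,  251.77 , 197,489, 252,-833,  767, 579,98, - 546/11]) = [-833, - 546/11,98,  197, 251.77,252,489, 579,767,864] 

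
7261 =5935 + 1326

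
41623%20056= 1511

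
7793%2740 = 2313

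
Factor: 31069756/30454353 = 2^2 * 3^ ( - 3)*163^1*337^( - 1)*3347^( - 1)*47653^1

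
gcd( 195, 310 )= 5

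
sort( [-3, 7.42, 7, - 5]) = [ - 5, - 3, 7, 7.42] 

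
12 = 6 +6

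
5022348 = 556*9033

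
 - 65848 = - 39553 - 26295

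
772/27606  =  386/13803 = 0.03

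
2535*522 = 1323270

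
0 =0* 647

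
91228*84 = 7663152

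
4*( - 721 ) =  - 2884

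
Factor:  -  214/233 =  - 2^1  *107^1 * 233^(-1)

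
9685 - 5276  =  4409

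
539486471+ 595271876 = 1134758347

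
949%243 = 220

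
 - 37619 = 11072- 48691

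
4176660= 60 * 69611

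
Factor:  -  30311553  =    -  3^1*10103851^1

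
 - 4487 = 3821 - 8308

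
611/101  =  611/101=6.05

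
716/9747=716/9747 = 0.07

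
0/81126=0 =0.00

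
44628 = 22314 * 2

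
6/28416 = 1/4736  =  0.00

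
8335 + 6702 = 15037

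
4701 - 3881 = 820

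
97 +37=134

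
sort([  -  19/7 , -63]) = [-63 ,-19/7]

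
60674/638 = 30337/319 = 95.10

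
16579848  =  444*37342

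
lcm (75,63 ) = 1575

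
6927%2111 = 594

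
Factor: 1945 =5^1 *389^1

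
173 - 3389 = -3216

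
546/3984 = 91/664 = 0.14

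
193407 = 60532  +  132875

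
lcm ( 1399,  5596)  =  5596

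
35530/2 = 17765 = 17765.00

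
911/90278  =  911/90278= 0.01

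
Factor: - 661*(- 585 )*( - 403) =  - 3^2*5^1 * 13^2*31^1*661^1 = - 155834055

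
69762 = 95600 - 25838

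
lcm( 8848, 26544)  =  26544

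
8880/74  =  120 = 120.00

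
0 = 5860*0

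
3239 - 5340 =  - 2101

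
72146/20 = 36073/10 = 3607.30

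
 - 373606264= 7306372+-380912636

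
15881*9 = 142929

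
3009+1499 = 4508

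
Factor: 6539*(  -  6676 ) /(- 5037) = 43654364/5037 = 2^2*3^ ( - 1)*13^1*23^(-1 )*73^( - 1)*503^1*1669^1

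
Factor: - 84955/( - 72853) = 5^1*11^ ( - 1 ) * 13^1*37^( - 1 )*179^ ( - 1 )*1307^1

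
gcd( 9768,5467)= 11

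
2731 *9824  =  26829344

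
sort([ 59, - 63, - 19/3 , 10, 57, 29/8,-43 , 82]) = [ - 63, - 43,-19/3,29/8, 10, 57, 59,82 ]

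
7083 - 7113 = -30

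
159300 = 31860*5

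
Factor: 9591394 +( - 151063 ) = 3^1*97^1* 32441^1=9440331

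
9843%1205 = 203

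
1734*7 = 12138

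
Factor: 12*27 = 324 = 2^2*3^4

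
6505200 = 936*6950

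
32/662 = 16/331 = 0.05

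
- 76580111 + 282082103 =205501992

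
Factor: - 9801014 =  - 2^1 * 29^2*5827^1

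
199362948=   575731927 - 376368979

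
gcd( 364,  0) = 364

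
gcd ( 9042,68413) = 1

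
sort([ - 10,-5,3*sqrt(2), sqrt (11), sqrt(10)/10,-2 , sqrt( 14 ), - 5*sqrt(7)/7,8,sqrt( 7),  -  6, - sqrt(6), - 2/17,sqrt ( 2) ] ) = [ - 10 , - 6, - 5,-sqrt( 6), - 2, - 5  *sqrt( 7 )/7, - 2/17, sqrt(10 )/10 , sqrt(2 ),  sqrt(7 ) , sqrt ( 11),  sqrt (14), 3 * sqrt( 2), 8]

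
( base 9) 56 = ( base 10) 51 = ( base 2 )110011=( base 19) 2D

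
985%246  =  1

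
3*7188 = 21564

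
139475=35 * 3985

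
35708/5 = 7141 + 3/5 = 7141.60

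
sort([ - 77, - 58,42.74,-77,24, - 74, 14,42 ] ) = [-77, - 77, - 74, - 58,14 , 24 , 42, 42.74] 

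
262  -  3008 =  - 2746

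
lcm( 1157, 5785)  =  5785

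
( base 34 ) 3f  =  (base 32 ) 3l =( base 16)75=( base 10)117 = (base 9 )140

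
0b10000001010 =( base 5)13114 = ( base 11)860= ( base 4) 100022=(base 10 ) 1034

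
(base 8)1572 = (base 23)1FG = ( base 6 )4042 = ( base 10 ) 890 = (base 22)1IA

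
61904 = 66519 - 4615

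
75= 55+20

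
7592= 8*949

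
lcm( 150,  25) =150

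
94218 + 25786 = 120004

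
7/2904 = 7/2904 = 0.00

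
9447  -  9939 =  - 492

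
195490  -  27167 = 168323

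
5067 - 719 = 4348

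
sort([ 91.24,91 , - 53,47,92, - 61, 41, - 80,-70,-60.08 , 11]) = [ - 80, - 70, -61, - 60.08,-53, 11,41,47,91 , 91.24, 92] 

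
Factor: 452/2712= 1/6 = 2^( - 1)*3^( - 1)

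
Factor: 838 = 2^1*419^1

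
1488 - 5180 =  -3692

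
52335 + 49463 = 101798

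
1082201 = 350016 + 732185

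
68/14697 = 68/14697 = 0.00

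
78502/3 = 78502/3 = 26167.33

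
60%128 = 60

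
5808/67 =86 + 46/67= 86.69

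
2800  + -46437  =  -43637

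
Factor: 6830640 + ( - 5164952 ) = 2^3 * 59^1*3529^1 = 1665688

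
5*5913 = 29565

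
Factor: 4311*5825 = 3^2*5^2*233^1*479^1 = 25111575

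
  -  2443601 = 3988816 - 6432417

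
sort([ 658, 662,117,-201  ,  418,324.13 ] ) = [-201, 117, 324.13,418,658, 662 ]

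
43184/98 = 21592/49= 440.65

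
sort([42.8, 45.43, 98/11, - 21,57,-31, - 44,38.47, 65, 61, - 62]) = [  -  62,  -  44,-31, - 21,98/11, 38.47, 42.8,45.43,57,61,65] 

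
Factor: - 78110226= -2^1 * 3^2*4339457^1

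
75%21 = 12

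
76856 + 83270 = 160126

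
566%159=89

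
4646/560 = 8+83/280 = 8.30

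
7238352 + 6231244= 13469596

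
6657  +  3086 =9743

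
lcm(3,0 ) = 0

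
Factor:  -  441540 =  -  2^2*3^2 * 5^1 * 11^1*223^1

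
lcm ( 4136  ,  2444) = 53768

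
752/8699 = 752/8699 = 0.09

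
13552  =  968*14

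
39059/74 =527 + 61/74 = 527.82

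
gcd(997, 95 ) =1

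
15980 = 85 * 188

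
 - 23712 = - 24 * 988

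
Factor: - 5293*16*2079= -176066352 = - 2^4*3^3 * 7^1*11^1*67^1 * 79^1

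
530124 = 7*75732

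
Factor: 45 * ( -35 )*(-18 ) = 2^1*3^4*5^2*7^1 = 28350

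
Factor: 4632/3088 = 2^(-1)*3^1 = 3/2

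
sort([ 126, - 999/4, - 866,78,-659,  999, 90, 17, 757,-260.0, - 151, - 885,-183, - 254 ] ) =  [ - 885,- 866,  -  659, - 260.0,  -  254,  -  999/4, - 183, - 151 , 17, 78, 90, 126,757, 999]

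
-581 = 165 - 746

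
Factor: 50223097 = 37^1*43^1*31567^1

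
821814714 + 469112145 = 1290926859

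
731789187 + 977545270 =1709334457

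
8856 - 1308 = 7548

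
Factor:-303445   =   - 5^1*60689^1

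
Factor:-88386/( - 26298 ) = 3^( - 2 )*487^( - 1)*14731^1 = 14731/4383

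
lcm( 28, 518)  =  1036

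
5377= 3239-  - 2138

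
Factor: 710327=710327^1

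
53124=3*17708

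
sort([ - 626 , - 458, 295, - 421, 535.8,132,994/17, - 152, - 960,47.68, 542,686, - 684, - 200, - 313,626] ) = [ - 960, - 684, - 626, - 458, - 421, - 313,  -  200,-152,47.68, 994/17,132, 295,535.8 , 542,626, 686]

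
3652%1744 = 164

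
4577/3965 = 1 + 612/3965 = 1.15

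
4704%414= 150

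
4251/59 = 4251/59 =72.05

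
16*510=8160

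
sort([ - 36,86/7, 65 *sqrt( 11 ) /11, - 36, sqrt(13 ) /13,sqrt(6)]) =[ - 36, - 36  ,  sqrt( 13)/13, sqrt( 6),86/7, 65*sqrt( 11)/11] 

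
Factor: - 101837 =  -101837^1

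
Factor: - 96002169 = - 3^1 * 223^1*143501^1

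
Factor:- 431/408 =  - 2^(-3) * 3^( - 1 )*17^(- 1) * 431^1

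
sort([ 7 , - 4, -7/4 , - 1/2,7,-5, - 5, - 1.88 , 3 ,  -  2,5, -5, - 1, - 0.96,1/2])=[ - 5, - 5, - 5,-4,-2, - 1.88, - 7/4, - 1, - 0.96,  -  1/2,1/2,3, 5,7,7]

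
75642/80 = 945  +  21/40 = 945.52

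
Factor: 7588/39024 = 2^(-2 )*3^(-2 )*7^1 = 7/36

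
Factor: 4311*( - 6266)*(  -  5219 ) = 2^1*3^2 * 13^1*17^1 * 241^1*307^1 * 479^1 = 140979416994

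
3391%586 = 461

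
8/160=1/20  =  0.05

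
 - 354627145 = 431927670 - 786554815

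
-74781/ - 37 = 74781/37=2021.11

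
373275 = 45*8295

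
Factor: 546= 2^1*3^1*7^1*13^1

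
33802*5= 169010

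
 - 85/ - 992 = 85/992 = 0.09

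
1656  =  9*184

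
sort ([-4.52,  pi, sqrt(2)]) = [ - 4.52,sqrt(2),pi]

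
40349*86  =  3470014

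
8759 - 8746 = 13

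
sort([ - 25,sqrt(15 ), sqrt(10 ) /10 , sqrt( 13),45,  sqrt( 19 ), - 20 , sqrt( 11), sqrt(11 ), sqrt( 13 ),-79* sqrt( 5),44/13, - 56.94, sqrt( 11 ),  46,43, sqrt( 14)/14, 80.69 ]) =[-79 * sqrt( 5 ), - 56.94 ,-25, - 20 , sqrt (14) /14, sqrt(10)/10, sqrt(11), sqrt ( 11), sqrt (11 ), 44/13, sqrt(  13), sqrt(13 ) , sqrt( 15), sqrt( 19),  43, 45, 46, 80.69]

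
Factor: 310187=310187^1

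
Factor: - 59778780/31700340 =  - 996313/528339 = -  3^( - 1 )  *7^( - 1)*61^1*139^(  -  1)*181^( - 1) * 16333^1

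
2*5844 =11688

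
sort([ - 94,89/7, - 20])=[ - 94, - 20 , 89/7]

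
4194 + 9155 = 13349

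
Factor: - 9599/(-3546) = 2^(-1 )*3^ ( - 2) *29^1*197^( - 1)*331^1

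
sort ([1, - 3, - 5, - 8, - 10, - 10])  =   [ - 10, - 10,-8, - 5, - 3,1]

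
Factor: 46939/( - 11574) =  - 2^( - 1)*3^( - 2)*73^1= - 73/18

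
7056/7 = 1008  =  1008.00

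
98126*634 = 62211884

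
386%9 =8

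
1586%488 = 122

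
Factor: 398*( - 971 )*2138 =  - 2^2*199^1*971^1*1069^1 = - 826247204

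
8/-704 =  - 1 + 87/88 = - 0.01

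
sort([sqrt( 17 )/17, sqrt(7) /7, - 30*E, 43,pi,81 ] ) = [ - 30 *E , sqrt (17)/17,sqrt (7)/7, pi,43,81]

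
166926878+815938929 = 982865807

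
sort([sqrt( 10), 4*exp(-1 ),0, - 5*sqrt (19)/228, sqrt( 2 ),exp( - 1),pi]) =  [ - 5*sqrt(19)/228,0,exp(-1), sqrt( 2), 4*exp( - 1 ),pi,sqrt(10)]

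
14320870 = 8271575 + 6049295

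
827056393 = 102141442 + 724914951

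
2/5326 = 1/2663 = 0.00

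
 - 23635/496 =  -23635/496 = -47.65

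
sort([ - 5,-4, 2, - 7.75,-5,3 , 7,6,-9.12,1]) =[ - 9.12, - 7.75, - 5, - 5, - 4, 1,2,3, 6, 7 ]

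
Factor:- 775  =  - 5^2*31^1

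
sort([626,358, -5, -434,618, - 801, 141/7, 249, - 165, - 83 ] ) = [ - 801, - 434, - 165, - 83, - 5,141/7,249 , 358, 618, 626] 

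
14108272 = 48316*292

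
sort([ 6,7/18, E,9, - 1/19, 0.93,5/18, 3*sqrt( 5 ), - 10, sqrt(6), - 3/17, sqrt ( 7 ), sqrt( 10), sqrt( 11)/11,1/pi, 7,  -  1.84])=[ - 10 , - 1.84,-3/17, - 1/19, 5/18, sqrt (11) /11, 1/pi,7/18,0.93,sqrt( 6 ), sqrt(7), E, sqrt(10 ), 6, 3*sqrt(5 ), 7,9 ] 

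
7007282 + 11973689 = 18980971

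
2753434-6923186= - 4169752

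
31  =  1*31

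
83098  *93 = 7728114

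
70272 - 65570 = 4702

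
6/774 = 1/129  =  0.01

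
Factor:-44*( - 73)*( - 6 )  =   - 19272 = - 2^3*3^1 *11^1* 73^1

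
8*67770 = 542160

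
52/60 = 13/15 = 0.87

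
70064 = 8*8758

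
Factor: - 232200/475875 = -344/705 =-2^3*3^(-1 )*5^(-1)* 43^1*47^( - 1)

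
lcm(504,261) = 14616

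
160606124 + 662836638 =823442762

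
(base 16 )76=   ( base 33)3j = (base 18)6A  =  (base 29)42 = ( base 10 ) 118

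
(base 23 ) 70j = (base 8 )7212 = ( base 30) 442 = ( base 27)52N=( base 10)3722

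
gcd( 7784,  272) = 8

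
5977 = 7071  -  1094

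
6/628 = 3/314 = 0.01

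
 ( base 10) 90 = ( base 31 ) 2S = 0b1011010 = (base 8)132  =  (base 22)42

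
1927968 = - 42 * ( - 45904)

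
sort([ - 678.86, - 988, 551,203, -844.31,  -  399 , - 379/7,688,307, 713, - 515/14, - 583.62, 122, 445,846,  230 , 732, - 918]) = [ - 988, - 918, - 844.31 , - 678.86, - 583.62, - 399, - 379/7,-515/14, 122 , 203, 230,307,445,551,688,713, 732,846]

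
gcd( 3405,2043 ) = 681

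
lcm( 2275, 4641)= 116025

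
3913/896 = 4+47/128 = 4.37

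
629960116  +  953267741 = 1583227857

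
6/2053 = 6/2053=0.00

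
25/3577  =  25/3577 = 0.01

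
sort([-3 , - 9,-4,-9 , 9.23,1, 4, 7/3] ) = [ - 9, - 9, - 4, - 3,1, 7/3, 4,9.23] 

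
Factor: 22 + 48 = 70 = 2^1*5^1*7^1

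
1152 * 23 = 26496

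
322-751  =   - 429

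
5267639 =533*9883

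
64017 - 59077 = 4940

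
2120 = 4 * 530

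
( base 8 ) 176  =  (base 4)1332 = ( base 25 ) 51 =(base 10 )126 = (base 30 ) 46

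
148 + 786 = 934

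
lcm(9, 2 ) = 18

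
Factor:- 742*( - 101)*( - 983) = - 73667986 = -  2^1 * 7^1*53^1* 101^1 * 983^1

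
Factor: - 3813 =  - 3^1 * 31^1*41^1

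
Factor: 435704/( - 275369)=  - 2^3*107^1*541^(  -  1) = - 856/541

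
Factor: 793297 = 793297^1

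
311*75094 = 23354234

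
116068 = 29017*4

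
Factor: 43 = 43^1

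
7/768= 7/768 = 0.01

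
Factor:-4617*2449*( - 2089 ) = 3^5*19^1*31^1*79^1*2089^1 = 23620391937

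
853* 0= 0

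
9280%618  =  10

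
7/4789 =7/4789 = 0.00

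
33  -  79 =  -  46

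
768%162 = 120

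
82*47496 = 3894672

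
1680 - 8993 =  - 7313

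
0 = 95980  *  0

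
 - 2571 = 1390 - 3961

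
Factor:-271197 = - 3^2 *30133^1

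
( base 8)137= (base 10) 95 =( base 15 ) 65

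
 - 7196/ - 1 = 7196 + 0/1 = 7196.00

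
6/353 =6/353 = 0.02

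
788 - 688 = 100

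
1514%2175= 1514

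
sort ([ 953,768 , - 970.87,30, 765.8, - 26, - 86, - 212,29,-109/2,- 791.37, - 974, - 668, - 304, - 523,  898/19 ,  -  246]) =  [ - 974,  -  970.87, - 791.37 , - 668, - 523,-304,-246, - 212, - 86, - 109/2, - 26 , 29, 30 , 898/19,765.8, 768, 953]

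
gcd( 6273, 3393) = 9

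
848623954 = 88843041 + 759780913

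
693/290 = 693/290 = 2.39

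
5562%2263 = 1036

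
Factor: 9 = 3^2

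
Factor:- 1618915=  - 5^1*47^1*83^2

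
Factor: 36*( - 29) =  - 1044 = - 2^2*3^2*29^1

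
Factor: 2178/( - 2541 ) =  - 6/7 = - 2^1 * 3^1*7^ (-1) 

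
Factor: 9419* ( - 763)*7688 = -2^3*7^1*31^2*109^1*9419^1 =- 55251326536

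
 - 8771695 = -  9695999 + 924304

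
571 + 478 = 1049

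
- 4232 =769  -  5001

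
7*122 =854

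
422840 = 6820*62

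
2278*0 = 0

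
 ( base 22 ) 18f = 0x2a3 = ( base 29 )N8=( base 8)1243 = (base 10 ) 675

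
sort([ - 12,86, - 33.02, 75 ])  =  [ - 33.02 ,-12, 75,86]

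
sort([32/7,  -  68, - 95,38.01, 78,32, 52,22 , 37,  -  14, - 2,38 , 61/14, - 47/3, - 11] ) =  [ - 95, - 68,-47/3, - 14, - 11, - 2, 61/14, 32/7,22, 32, 37,  38,  38.01, 52,78 ]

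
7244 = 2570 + 4674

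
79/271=79/271 =0.29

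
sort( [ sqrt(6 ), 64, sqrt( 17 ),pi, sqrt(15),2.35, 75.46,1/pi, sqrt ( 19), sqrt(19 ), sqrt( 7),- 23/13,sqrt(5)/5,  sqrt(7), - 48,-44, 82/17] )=[ - 48, - 44,-23/13,1/pi, sqrt(5 )/5, 2.35, sqrt( 6), sqrt(7), sqrt( 7), pi, sqrt( 15 ),sqrt(17 ),  sqrt( 19),sqrt (19), 82/17, 64,75.46 ]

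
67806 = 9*7534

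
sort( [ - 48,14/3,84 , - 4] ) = [ - 48, - 4,14/3,84]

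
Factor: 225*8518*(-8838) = -16938468900 = -2^2*3^4*5^2 * 491^1*4259^1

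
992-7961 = - 6969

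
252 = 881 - 629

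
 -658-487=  - 1145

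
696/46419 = 232/15473  =  0.01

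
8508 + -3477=5031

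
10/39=10/39  =  0.26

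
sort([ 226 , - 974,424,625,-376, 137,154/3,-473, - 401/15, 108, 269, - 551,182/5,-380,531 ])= [-974,-551, - 473, - 380,  -  376, - 401/15, 182/5,154/3, 108 , 137,226, 269,424, 531,625]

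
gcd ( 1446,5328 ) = 6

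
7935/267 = 29 + 64/89 = 29.72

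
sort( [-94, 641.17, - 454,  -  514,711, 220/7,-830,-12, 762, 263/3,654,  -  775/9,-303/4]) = [ - 830, - 514 ,-454,  -  94,-775/9, - 303/4,  -  12, 220/7,263/3,641.17, 654, 711, 762] 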